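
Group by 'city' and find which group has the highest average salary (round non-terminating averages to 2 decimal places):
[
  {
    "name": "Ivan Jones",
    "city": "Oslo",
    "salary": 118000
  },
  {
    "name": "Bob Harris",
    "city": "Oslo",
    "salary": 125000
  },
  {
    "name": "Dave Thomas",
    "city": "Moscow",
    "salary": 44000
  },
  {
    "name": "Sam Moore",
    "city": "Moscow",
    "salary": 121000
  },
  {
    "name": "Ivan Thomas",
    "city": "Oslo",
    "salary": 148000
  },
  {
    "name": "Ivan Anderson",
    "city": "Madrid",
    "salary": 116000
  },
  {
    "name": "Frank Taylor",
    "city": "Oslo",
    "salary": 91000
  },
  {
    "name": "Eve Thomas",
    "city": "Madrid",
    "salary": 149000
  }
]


Group by: city

Groups:
  Madrid: 2 people, avg salary = 265000/2 = $132500
  Moscow: 2 people, avg salary = 165000/2 = $82500
  Oslo: 4 people, avg salary = 482000/4 = $120500

Highest average salary: Madrid ($132500)

Madrid ($132500)


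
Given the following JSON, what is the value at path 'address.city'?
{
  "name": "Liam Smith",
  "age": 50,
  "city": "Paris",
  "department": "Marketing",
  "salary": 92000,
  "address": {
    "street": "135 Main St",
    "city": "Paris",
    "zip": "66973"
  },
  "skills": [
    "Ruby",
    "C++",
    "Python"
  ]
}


Query: address.city
Path: address -> city
Value: Paris

Paris


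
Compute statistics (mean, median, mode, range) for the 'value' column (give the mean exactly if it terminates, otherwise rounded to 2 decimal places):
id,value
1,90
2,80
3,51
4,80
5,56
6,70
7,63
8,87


Data: [90, 80, 51, 80, 56, 70, 63, 87]
Count: 8
Sum: 577
Mean: 577/8 = 72.125
Sorted: [51, 56, 63, 70, 80, 80, 87, 90]
Median: 75.0
Mode: 80 (2 times)
Range: 90 - 51 = 39
Min: 51, Max: 90

mean=72.125, median=75.0, mode=80, range=39


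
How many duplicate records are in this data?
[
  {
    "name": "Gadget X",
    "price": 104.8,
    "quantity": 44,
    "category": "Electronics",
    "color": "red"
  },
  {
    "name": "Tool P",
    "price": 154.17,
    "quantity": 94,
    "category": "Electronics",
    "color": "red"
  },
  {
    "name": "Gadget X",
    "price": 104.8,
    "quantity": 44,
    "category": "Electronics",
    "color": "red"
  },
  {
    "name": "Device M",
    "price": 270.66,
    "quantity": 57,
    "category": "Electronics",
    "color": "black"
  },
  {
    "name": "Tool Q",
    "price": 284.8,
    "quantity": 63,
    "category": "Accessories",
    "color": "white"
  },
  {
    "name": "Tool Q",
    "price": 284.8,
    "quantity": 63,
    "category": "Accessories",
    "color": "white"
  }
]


Checking 6 records for duplicates:

  Row 1: Gadget X ($104.8, qty 44)
  Row 2: Tool P ($154.17, qty 94)
  Row 3: Gadget X ($104.8, qty 44) <-- DUPLICATE
  Row 4: Device M ($270.66, qty 57)
  Row 5: Tool Q ($284.8, qty 63)
  Row 6: Tool Q ($284.8, qty 63) <-- DUPLICATE

Duplicates found: 2
Unique records: 4

2 duplicates, 4 unique


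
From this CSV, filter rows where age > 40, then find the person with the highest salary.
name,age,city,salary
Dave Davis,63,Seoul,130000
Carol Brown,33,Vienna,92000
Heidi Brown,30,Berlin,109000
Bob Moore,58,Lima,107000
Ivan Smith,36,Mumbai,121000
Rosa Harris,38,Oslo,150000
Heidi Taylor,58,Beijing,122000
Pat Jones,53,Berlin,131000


Filter: age > 40
Sort by: salary (descending)

Filtered records (4):
  Pat Jones, age 53, salary $131000
  Dave Davis, age 63, salary $130000
  Heidi Taylor, age 58, salary $122000
  Bob Moore, age 58, salary $107000

Highest salary: Pat Jones ($131000)

Pat Jones


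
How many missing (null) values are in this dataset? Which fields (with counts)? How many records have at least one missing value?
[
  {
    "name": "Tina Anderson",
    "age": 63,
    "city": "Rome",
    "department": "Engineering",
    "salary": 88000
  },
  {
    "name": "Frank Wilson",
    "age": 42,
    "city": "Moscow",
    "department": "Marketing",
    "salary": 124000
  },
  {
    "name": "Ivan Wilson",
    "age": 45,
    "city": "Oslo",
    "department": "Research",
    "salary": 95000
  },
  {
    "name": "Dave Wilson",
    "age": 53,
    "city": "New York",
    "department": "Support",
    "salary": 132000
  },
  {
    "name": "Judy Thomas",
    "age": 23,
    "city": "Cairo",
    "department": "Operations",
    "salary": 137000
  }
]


Checking for missing (null) values in 5 records:

  Tina Anderson: complete
  Frank Wilson: complete
  Ivan Wilson: complete
  Dave Wilson: complete
  Judy Thomas: complete

Per field:
  name: 0 missing
  age: 0 missing
  city: 0 missing
  department: 0 missing
  salary: 0 missing

Total missing values: 0
Records with any missing: 0

0 missing values (none); 0 incomplete records


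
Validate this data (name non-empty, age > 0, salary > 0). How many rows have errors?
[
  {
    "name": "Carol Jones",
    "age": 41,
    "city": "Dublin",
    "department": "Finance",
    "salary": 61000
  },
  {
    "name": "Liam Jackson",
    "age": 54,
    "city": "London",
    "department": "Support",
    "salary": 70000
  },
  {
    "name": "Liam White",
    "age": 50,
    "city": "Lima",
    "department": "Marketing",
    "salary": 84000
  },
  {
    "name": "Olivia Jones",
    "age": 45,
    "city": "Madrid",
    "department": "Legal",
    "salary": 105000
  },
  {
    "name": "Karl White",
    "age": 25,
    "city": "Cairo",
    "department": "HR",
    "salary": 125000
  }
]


Validating 5 records:
Rules: name non-empty, age > 0, salary > 0

  Row 1 (Carol Jones): OK
  Row 2 (Liam Jackson): OK
  Row 3 (Liam White): OK
  Row 4 (Olivia Jones): OK
  Row 5 (Karl White): OK

Total errors: 0

0 errors


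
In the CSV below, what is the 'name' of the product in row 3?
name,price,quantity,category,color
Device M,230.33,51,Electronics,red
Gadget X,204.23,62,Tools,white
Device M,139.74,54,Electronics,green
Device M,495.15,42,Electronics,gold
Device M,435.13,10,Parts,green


Query: Row 3 ('Device M'), column 'name'
Value: Device M

Device M


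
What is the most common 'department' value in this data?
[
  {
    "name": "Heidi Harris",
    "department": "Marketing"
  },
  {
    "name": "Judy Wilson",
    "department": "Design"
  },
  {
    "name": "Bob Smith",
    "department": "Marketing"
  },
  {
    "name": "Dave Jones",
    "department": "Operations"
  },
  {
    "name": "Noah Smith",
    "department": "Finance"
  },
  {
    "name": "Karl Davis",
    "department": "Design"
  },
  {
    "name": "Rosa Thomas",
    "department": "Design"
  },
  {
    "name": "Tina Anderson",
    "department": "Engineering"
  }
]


Counting 'department' values across 8 records:

  Design: 3 ###
  Marketing: 2 ##
  Operations: 1 #
  Finance: 1 #
  Engineering: 1 #

Most common: Design (3 times)

Design (3 times)


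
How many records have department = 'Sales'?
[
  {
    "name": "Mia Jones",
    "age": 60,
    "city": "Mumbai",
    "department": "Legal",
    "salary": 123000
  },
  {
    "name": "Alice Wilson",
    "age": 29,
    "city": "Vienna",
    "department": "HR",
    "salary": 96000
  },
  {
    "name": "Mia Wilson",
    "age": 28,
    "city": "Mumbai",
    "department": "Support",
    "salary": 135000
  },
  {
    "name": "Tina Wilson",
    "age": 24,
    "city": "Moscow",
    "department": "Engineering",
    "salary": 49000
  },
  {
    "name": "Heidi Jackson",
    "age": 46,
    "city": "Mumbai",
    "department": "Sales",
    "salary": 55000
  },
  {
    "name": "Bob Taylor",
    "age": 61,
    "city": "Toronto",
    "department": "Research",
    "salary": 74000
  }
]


Data: 6 records
Condition: department = 'Sales'

Checking each record:
  Mia Jones: Legal
  Alice Wilson: HR
  Mia Wilson: Support
  Tina Wilson: Engineering
  Heidi Jackson: Sales MATCH
  Bob Taylor: Research

Count: 1

1


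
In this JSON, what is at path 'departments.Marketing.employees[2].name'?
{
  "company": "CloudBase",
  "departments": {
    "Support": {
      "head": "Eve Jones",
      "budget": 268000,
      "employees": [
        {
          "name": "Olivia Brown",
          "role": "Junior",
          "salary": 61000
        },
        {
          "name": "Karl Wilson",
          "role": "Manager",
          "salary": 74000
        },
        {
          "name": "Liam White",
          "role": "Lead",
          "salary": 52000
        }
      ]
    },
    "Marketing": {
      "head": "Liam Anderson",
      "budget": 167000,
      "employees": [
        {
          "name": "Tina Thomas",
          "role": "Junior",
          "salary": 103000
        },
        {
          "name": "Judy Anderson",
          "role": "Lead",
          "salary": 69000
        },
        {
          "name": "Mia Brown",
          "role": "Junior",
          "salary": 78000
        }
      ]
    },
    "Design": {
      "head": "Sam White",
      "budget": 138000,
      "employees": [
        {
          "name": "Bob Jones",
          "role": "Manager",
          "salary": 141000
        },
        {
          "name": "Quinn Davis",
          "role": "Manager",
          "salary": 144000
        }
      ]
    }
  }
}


Path: departments.Marketing.employees[2].name

Navigate:
  -> departments
  -> Marketing
  -> employees[2].name = 'Mia Brown'

Mia Brown


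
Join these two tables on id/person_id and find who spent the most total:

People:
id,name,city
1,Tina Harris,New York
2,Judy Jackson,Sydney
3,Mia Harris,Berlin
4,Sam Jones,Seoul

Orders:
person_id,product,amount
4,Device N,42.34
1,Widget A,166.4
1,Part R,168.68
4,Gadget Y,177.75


Join on: people.id = orders.person_id

Joined rows:
  Sam Jones (Seoul) bought Device N for $42.34
  Tina Harris (New York) bought Widget A for $166.4
  Tina Harris (New York) bought Part R for $168.68
  Sam Jones (Seoul) bought Gadget Y for $177.75

Total per person:
  Tina Harris: $335.08
  Sam Jones: $220.09

Top spender: Tina Harris ($335.08)

Tina Harris ($335.08)


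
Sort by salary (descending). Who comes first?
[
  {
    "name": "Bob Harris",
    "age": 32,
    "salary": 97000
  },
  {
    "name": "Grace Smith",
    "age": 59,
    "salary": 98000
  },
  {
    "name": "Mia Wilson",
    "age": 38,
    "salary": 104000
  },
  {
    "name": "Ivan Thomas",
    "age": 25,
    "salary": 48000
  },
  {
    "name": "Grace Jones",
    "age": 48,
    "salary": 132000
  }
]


Sort by: salary (descending)

Sorted order:
  1. Grace Jones (salary = 132000)
  2. Mia Wilson (salary = 104000)
  3. Grace Smith (salary = 98000)
  4. Bob Harris (salary = 97000)
  5. Ivan Thomas (salary = 48000)

First: Grace Jones

Grace Jones


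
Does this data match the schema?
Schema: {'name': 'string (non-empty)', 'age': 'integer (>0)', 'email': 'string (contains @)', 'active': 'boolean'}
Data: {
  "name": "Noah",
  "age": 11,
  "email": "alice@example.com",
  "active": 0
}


Validating each field against schema:
  name: OK (non-empty string)
  age: OK (positive integer)
  email: OK (string with @)
  active: FAIL (0 is not a boolean)

Result: INVALID (1 error: active)

INVALID (1 error: active)


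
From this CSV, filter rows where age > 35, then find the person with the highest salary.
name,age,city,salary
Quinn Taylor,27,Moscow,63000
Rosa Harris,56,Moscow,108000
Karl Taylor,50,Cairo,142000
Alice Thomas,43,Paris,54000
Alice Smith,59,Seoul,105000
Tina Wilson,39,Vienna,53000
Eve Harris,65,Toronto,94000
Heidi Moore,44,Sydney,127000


Filter: age > 35
Sort by: salary (descending)

Filtered records (7):
  Karl Taylor, age 50, salary $142000
  Heidi Moore, age 44, salary $127000
  Rosa Harris, age 56, salary $108000
  Alice Smith, age 59, salary $105000
  Eve Harris, age 65, salary $94000
  Alice Thomas, age 43, salary $54000
  Tina Wilson, age 39, salary $53000

Highest salary: Karl Taylor ($142000)

Karl Taylor


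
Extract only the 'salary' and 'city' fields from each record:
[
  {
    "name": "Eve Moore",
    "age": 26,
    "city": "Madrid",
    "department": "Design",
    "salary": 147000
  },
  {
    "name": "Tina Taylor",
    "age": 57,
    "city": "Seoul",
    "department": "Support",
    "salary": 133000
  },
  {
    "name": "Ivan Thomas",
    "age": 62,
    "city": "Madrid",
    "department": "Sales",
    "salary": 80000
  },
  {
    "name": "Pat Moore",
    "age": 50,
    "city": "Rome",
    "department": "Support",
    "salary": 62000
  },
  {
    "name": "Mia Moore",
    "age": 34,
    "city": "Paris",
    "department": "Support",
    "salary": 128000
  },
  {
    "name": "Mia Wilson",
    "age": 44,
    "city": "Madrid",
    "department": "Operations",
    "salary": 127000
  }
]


Original: 6 records with fields: name, age, city, department, salary
Keep: ['salary', 'city']
Drop: ['name', 'age', 'department']
Result: 6 records, 2 fields each

[
  {
    "salary": 147000,
    "city": "Madrid"
  },
  {
    "salary": 133000,
    "city": "Seoul"
  },
  {
    "salary": 80000,
    "city": "Madrid"
  },
  {
    "salary": 62000,
    "city": "Rome"
  },
  {
    "salary": 128000,
    "city": "Paris"
  },
  {
    "salary": 127000,
    "city": "Madrid"
  }
]


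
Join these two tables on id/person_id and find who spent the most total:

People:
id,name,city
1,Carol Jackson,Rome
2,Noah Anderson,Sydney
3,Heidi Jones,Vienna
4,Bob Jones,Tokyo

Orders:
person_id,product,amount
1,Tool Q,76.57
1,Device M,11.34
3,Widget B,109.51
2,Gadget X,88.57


Join on: people.id = orders.person_id

Joined rows:
  Carol Jackson (Rome) bought Tool Q for $76.57
  Carol Jackson (Rome) bought Device M for $11.34
  Heidi Jones (Vienna) bought Widget B for $109.51
  Noah Anderson (Sydney) bought Gadget X for $88.57

Total per person:
  Heidi Jones: $109.51
  Noah Anderson: $88.57
  Carol Jackson: $87.91

Top spender: Heidi Jones ($109.51)

Heidi Jones ($109.51)


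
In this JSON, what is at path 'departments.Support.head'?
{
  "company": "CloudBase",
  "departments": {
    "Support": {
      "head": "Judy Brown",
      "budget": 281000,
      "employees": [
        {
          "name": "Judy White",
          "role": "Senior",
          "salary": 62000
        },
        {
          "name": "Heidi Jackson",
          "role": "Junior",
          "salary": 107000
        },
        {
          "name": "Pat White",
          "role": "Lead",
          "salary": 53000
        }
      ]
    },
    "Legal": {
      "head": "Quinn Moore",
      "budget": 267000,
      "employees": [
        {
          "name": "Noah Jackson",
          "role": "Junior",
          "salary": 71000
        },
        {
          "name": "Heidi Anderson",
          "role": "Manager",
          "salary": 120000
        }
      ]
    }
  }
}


Path: departments.Support.head

Navigate:
  -> departments
  -> Support
  -> head = 'Judy Brown'

Judy Brown


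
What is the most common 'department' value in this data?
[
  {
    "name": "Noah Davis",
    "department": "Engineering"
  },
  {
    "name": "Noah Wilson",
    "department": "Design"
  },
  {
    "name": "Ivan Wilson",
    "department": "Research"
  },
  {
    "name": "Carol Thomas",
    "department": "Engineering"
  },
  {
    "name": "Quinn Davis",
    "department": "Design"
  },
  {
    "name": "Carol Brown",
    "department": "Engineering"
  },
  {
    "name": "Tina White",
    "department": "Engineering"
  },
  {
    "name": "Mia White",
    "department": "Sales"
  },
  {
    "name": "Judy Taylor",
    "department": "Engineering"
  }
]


Counting 'department' values across 9 records:

  Engineering: 5 #####
  Design: 2 ##
  Research: 1 #
  Sales: 1 #

Most common: Engineering (5 times)

Engineering (5 times)


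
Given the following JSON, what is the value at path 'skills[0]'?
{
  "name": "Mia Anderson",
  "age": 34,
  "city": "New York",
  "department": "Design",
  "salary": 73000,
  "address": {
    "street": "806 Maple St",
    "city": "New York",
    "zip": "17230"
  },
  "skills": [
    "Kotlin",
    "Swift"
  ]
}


Query: skills[0]
Path: skills -> first element
Value: Kotlin

Kotlin


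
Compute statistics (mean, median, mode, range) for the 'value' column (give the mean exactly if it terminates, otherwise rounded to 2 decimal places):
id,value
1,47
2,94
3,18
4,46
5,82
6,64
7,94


Data: [47, 94, 18, 46, 82, 64, 94]
Count: 7
Sum: 445
Mean: 445/7 ≈ 63.57 (rounded to 2 decimal places)
Sorted: [18, 46, 47, 64, 82, 94, 94]
Median: 64.0
Mode: 94 (2 times)
Range: 94 - 18 = 76
Min: 18, Max: 94

mean≈63.57, median=64.0, mode=94, range=76


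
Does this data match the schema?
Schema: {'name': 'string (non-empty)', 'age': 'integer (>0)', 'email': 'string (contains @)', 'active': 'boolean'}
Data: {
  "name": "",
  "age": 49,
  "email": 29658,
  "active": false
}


Validating each field against schema:
  name: FAIL ("" is an empty string)
  age: OK (positive integer)
  email: FAIL (29658 is not a string)
  active: OK (boolean)

Result: INVALID (2 errors: name, email)

INVALID (2 errors: name, email)


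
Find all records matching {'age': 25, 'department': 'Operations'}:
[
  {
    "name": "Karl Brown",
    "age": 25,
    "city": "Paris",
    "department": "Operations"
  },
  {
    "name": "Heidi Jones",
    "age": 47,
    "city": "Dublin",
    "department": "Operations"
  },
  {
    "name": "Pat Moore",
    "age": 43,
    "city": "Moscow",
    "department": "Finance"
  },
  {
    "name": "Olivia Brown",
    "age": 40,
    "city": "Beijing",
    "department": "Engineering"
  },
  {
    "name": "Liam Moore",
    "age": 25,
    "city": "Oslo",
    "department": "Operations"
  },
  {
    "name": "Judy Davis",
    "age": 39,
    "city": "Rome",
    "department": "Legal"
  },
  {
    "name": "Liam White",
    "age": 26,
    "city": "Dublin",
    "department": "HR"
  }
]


Search criteria: {'age': 25, 'department': 'Operations'}

Checking 7 records:
  Karl Brown: {age: 25, department: Operations} <-- MATCH
  Heidi Jones: {age: 47, department: Operations}
  Pat Moore: {age: 43, department: Finance}
  Olivia Brown: {age: 40, department: Engineering}
  Liam Moore: {age: 25, department: Operations} <-- MATCH
  Judy Davis: {age: 39, department: Legal}
  Liam White: {age: 26, department: HR}

Matches: ["Karl Brown", "Liam Moore"]

["Karl Brown", "Liam Moore"]


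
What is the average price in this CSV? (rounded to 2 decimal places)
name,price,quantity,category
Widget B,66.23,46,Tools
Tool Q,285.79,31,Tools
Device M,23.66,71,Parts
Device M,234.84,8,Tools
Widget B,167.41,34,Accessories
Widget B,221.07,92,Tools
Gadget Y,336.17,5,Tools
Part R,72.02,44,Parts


Computing average price:
Values: [66.23, 285.79, 23.66, 234.84, 167.41, 221.07, 336.17, 72.02]
Sum = 1407.19
Count = 8
Average = 1407.19/8 = 175.89875 exactly -> 175.90 (rounded half-up to 2 decimal places)

175.90


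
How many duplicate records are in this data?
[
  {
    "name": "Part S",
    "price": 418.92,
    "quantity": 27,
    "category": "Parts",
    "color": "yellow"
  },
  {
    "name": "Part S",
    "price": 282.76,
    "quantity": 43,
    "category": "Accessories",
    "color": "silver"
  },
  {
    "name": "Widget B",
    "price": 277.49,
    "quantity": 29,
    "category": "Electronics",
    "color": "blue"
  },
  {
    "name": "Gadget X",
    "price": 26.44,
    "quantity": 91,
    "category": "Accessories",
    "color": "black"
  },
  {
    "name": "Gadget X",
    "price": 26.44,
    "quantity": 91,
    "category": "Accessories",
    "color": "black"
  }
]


Checking 5 records for duplicates:

  Row 1: Part S ($418.92, qty 27)
  Row 2: Part S ($282.76, qty 43)
  Row 3: Widget B ($277.49, qty 29)
  Row 4: Gadget X ($26.44, qty 91)
  Row 5: Gadget X ($26.44, qty 91) <-- DUPLICATE

Duplicates found: 1
Unique records: 4

1 duplicates, 4 unique


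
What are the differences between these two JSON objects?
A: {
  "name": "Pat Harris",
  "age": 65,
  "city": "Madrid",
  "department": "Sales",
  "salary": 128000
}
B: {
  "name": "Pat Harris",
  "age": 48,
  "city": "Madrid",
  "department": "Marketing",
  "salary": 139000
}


Comparing each field (in key order):
  name: same
  age: DIFFERENT
  city: same
  department: DIFFERENT
  salary: DIFFERENT
Differences:
  age: 65 -> 48
  department: Sales -> Marketing
  salary: 128000 -> 139000

3 field(s) changed

3 changes: age, department, salary


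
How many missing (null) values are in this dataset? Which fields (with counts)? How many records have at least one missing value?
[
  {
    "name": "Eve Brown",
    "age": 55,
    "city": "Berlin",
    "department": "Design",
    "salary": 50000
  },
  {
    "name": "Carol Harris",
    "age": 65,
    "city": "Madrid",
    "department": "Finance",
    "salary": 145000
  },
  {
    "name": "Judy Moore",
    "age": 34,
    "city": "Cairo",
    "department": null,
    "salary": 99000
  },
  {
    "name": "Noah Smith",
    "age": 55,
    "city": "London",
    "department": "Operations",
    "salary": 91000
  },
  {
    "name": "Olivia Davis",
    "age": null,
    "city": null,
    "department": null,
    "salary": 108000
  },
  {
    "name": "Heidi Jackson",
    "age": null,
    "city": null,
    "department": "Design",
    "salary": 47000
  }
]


Checking for missing (null) values in 6 records:

  Eve Brown: complete
  Carol Harris: complete
  Judy Moore: department
  Noah Smith: complete
  Olivia Davis: age, city, department
  Heidi Jackson: age, city

Per field:
  name: 0 missing
  age: 2 missing
  city: 2 missing
  department: 2 missing
  salary: 0 missing

Total missing values: 6
Records with any missing: 3

6 missing values (age: 2, city: 2, department: 2); 3 incomplete records


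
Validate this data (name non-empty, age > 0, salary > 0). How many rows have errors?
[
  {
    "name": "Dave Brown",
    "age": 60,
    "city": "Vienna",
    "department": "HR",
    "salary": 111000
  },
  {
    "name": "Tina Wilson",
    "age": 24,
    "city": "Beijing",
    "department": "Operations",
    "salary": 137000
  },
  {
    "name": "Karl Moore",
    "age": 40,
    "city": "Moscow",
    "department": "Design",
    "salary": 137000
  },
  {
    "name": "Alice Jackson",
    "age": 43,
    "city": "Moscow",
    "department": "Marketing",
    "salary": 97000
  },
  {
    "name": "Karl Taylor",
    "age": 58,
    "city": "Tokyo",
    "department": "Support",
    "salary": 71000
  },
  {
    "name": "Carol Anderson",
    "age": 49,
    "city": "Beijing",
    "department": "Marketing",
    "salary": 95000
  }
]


Validating 6 records:
Rules: name non-empty, age > 0, salary > 0

  Row 1 (Dave Brown): OK
  Row 2 (Tina Wilson): OK
  Row 3 (Karl Moore): OK
  Row 4 (Alice Jackson): OK
  Row 5 (Karl Taylor): OK
  Row 6 (Carol Anderson): OK

Total errors: 0

0 errors


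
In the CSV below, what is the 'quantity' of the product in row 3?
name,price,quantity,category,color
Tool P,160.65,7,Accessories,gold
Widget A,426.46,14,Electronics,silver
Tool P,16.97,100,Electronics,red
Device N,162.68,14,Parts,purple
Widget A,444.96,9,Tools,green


Query: Row 3 ('Tool P'), column 'quantity'
Value: 100

100


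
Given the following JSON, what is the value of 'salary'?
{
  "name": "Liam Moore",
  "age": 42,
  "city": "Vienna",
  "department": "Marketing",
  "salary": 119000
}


Looking up field 'salary'
Value: 119000

119000


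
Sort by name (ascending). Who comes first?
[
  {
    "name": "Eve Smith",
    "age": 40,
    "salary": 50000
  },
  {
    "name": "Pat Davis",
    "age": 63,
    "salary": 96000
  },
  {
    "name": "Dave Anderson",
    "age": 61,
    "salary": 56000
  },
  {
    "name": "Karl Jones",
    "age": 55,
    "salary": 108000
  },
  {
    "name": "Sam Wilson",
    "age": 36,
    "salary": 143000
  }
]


Sort by: name (ascending)

Sorted order:
  1. Dave Anderson (name = Dave Anderson)
  2. Eve Smith (name = Eve Smith)
  3. Karl Jones (name = Karl Jones)
  4. Pat Davis (name = Pat Davis)
  5. Sam Wilson (name = Sam Wilson)

First: Dave Anderson

Dave Anderson


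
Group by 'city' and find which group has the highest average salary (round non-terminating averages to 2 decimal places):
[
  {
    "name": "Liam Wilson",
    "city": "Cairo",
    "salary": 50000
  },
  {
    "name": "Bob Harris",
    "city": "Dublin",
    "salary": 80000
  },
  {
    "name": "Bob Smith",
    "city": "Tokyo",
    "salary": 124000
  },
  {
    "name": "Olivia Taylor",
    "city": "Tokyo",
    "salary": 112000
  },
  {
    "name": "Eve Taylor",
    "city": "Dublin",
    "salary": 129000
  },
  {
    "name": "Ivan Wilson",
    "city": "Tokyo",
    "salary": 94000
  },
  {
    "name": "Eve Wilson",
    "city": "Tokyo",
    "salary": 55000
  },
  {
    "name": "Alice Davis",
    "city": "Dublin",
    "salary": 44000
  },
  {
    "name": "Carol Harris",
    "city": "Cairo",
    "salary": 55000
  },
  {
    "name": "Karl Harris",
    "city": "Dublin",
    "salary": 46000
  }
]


Group by: city

Groups:
  Cairo: 2 people, avg salary = 105000/2 = $52500
  Dublin: 4 people, avg salary = 299000/4 = $74750
  Tokyo: 4 people, avg salary = 385000/4 = $96250

Highest average salary: Tokyo ($96250)

Tokyo ($96250)


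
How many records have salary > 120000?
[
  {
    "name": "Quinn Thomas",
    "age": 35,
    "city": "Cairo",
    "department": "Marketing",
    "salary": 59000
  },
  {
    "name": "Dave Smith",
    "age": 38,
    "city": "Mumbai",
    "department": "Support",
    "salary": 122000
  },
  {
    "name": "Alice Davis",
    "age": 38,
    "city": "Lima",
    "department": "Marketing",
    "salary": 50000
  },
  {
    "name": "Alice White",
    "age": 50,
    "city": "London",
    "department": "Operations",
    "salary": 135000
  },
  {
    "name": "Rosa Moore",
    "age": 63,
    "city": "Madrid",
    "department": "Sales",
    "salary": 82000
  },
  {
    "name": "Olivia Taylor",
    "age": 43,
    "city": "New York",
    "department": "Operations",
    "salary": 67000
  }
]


Data: 6 records
Condition: salary > 120000

Checking each record:
  Quinn Thomas: 59000
  Dave Smith: 122000 MATCH
  Alice Davis: 50000
  Alice White: 135000 MATCH
  Rosa Moore: 82000
  Olivia Taylor: 67000

Count: 2

2


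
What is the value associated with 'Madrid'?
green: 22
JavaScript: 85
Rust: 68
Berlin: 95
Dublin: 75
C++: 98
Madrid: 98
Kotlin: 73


Looking up key 'Madrid'
Value: 98

98


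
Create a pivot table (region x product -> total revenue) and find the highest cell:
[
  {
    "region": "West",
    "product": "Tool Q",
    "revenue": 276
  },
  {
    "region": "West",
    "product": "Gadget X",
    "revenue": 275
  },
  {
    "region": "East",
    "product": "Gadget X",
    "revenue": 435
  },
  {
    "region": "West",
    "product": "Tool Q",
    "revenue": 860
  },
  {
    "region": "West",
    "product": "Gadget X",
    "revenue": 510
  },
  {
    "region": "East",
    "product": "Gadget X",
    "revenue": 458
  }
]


Pivot: region (rows) x product (columns) -> total revenue

     Gadget X      Tool Q      
East           893             0  
West           785          1136  

Highest: West / Tool Q = $1136

West / Tool Q = $1136


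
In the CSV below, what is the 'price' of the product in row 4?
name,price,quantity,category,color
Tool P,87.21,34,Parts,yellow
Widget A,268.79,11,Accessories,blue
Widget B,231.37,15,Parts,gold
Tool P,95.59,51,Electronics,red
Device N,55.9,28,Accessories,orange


Query: Row 4 ('Tool P'), column 'price'
Value: 95.59

95.59


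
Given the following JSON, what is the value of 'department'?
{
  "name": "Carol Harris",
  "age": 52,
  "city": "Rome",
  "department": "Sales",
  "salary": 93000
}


Looking up field 'department'
Value: Sales

Sales


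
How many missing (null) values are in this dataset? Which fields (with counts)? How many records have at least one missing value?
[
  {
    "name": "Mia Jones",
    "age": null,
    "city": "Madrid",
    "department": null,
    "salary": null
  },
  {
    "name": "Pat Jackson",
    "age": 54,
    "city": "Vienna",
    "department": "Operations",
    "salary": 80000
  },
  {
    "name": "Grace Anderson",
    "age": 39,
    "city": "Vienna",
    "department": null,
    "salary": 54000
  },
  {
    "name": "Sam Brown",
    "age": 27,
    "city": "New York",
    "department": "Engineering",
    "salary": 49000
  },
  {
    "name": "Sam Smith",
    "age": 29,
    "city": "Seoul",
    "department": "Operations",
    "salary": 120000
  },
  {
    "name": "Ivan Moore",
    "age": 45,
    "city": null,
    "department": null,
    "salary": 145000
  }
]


Checking for missing (null) values in 6 records:

  Mia Jones: age, department, salary
  Pat Jackson: complete
  Grace Anderson: department
  Sam Brown: complete
  Sam Smith: complete
  Ivan Moore: city, department

Per field:
  name: 0 missing
  age: 1 missing
  city: 1 missing
  department: 3 missing
  salary: 1 missing

Total missing values: 6
Records with any missing: 3

6 missing values (age: 1, city: 1, department: 3, salary: 1); 3 incomplete records


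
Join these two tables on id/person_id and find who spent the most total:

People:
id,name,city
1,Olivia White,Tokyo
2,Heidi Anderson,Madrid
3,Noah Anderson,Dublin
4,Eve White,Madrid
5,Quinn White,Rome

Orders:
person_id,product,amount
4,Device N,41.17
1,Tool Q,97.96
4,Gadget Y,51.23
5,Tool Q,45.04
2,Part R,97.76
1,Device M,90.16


Join on: people.id = orders.person_id

Joined rows:
  Eve White (Madrid) bought Device N for $41.17
  Olivia White (Tokyo) bought Tool Q for $97.96
  Eve White (Madrid) bought Gadget Y for $51.23
  Quinn White (Rome) bought Tool Q for $45.04
  Heidi Anderson (Madrid) bought Part R for $97.76
  Olivia White (Tokyo) bought Device M for $90.16

Total per person:
  Olivia White: $188.12
  Heidi Anderson: $97.76
  Eve White: $92.40
  Quinn White: $45.04

Top spender: Olivia White ($188.12)

Olivia White ($188.12)


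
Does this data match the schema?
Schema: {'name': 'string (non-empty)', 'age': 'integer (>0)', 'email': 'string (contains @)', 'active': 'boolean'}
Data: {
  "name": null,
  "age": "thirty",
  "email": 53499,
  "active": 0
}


Validating each field against schema:
  name: FAIL (null is not a string)
  age: FAIL ("thirty" is not an integer)
  email: FAIL (53499 is not a string)
  active: FAIL (0 is not a boolean)

Result: INVALID (4 errors: name, age, email, active)

INVALID (4 errors: name, age, email, active)


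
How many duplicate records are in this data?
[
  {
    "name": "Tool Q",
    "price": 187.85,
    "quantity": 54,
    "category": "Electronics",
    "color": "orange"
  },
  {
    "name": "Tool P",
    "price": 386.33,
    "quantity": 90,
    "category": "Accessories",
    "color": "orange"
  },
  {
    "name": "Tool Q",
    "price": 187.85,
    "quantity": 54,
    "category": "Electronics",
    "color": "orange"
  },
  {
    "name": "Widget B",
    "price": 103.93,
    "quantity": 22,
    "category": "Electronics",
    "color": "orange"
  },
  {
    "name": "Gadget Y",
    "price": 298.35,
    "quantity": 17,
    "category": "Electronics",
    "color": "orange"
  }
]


Checking 5 records for duplicates:

  Row 1: Tool Q ($187.85, qty 54)
  Row 2: Tool P ($386.33, qty 90)
  Row 3: Tool Q ($187.85, qty 54) <-- DUPLICATE
  Row 4: Widget B ($103.93, qty 22)
  Row 5: Gadget Y ($298.35, qty 17)

Duplicates found: 1
Unique records: 4

1 duplicates, 4 unique


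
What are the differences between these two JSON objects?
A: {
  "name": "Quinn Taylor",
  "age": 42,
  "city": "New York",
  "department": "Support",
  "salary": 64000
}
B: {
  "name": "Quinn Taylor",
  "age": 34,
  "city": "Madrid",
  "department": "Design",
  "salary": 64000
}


Comparing each field (in key order):
  name: same
  age: DIFFERENT
  city: DIFFERENT
  department: DIFFERENT
  salary: same
Differences:
  age: 42 -> 34
  city: New York -> Madrid
  department: Support -> Design

3 field(s) changed

3 changes: age, city, department


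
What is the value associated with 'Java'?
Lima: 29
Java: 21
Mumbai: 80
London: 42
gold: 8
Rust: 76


Looking up key 'Java'
Value: 21

21


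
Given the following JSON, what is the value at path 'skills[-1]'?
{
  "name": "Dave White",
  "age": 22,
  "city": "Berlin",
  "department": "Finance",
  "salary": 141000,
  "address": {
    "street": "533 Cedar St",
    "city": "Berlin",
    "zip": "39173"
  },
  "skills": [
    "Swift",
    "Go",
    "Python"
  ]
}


Query: skills[-1]
Path: skills -> last element
Value: Python

Python


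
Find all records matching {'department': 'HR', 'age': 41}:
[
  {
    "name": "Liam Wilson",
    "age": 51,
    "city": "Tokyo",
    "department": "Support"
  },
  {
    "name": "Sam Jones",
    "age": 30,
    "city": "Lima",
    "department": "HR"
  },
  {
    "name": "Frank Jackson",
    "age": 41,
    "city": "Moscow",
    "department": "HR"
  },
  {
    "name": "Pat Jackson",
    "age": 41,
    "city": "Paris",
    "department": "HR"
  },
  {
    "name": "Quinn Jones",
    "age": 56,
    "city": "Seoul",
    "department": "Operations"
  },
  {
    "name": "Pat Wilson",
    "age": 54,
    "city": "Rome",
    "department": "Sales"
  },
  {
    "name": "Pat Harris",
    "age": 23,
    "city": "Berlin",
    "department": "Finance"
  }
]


Search criteria: {'department': 'HR', 'age': 41}

Checking 7 records:
  Liam Wilson: {department: Support, age: 51}
  Sam Jones: {department: HR, age: 30}
  Frank Jackson: {department: HR, age: 41} <-- MATCH
  Pat Jackson: {department: HR, age: 41} <-- MATCH
  Quinn Jones: {department: Operations, age: 56}
  Pat Wilson: {department: Sales, age: 54}
  Pat Harris: {department: Finance, age: 23}

Matches: ["Frank Jackson", "Pat Jackson"]

["Frank Jackson", "Pat Jackson"]


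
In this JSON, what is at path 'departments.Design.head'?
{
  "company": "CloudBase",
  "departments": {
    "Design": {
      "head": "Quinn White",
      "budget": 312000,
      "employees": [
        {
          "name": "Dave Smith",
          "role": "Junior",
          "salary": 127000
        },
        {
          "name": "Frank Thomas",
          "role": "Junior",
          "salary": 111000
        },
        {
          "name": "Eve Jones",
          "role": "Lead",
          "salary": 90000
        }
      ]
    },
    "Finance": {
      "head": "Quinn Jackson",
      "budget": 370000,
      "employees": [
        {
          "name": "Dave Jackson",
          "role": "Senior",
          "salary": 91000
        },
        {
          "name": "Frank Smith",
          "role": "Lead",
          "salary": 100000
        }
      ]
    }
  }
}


Path: departments.Design.head

Navigate:
  -> departments
  -> Design
  -> head = 'Quinn White'

Quinn White


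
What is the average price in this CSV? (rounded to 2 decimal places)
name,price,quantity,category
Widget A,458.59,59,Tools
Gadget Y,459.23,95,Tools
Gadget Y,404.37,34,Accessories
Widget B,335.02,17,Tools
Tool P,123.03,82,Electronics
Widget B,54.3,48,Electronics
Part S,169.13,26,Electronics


Computing average price:
Values: [458.59, 459.23, 404.37, 335.02, 123.03, 54.3, 169.13]
Sum = 2003.67
Count = 7
Average = 2003.67/7 ≈ 286.24 (rounded to 2 decimal places)

286.24


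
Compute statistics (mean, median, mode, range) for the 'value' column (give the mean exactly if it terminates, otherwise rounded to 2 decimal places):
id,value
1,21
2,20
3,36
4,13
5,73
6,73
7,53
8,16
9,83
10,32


Data: [21, 20, 36, 13, 73, 73, 53, 16, 83, 32]
Count: 10
Sum: 420
Mean: 420/10 = 42
Sorted: [13, 16, 20, 21, 32, 36, 53, 73, 73, 83]
Median: 34.0
Mode: 73 (2 times)
Range: 83 - 13 = 70
Min: 13, Max: 83

mean=42, median=34.0, mode=73, range=70


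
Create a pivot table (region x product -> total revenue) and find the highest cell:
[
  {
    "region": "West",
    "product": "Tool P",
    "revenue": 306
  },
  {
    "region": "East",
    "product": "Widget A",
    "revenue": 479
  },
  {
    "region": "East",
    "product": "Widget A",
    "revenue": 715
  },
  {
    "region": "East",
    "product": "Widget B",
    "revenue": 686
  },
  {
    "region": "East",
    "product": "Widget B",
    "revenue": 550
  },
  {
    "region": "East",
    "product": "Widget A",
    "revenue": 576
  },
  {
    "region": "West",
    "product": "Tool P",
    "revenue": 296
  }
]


Pivot: region (rows) x product (columns) -> total revenue

     Tool P        Widget A      Widget B    
East             0          1770          1236  
West           602             0             0  

Highest: East / Widget A = $1770

East / Widget A = $1770


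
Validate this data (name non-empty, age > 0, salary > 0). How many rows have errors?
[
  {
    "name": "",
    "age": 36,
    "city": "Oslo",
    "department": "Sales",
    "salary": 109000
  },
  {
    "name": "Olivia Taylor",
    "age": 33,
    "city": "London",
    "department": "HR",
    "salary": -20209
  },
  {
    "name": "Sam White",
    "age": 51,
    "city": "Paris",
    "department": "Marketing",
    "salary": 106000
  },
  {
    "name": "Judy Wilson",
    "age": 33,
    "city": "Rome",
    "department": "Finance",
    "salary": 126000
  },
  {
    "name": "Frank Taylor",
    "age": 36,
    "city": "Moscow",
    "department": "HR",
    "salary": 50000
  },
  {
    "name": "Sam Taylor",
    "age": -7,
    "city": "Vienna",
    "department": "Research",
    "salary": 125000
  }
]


Validating 6 records:
Rules: name non-empty, age > 0, salary > 0

  Row 1 (???): empty name
  Row 2 (Olivia Taylor): negative salary: -20209
  Row 3 (Sam White): OK
  Row 4 (Judy Wilson): OK
  Row 5 (Frank Taylor): OK
  Row 6 (Sam Taylor): negative age: -7

Total errors: 3

3 errors


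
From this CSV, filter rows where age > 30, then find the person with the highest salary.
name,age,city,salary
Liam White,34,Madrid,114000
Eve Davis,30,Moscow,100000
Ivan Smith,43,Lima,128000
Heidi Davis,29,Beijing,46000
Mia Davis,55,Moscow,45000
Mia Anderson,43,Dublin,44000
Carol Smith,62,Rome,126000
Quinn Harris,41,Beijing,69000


Filter: age > 30
Sort by: salary (descending)

Filtered records (6):
  Ivan Smith, age 43, salary $128000
  Carol Smith, age 62, salary $126000
  Liam White, age 34, salary $114000
  Quinn Harris, age 41, salary $69000
  Mia Davis, age 55, salary $45000
  Mia Anderson, age 43, salary $44000

Highest salary: Ivan Smith ($128000)

Ivan Smith


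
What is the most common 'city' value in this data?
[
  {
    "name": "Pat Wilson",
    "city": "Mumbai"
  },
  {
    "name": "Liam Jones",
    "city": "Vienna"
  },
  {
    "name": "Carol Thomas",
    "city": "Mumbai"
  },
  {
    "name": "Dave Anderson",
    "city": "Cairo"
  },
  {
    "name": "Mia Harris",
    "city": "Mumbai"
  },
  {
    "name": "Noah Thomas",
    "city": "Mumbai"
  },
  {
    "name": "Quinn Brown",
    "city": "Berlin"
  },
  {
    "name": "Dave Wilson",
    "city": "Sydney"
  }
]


Counting 'city' values across 8 records:

  Mumbai: 4 ####
  Vienna: 1 #
  Cairo: 1 #
  Berlin: 1 #
  Sydney: 1 #

Most common: Mumbai (4 times)

Mumbai (4 times)


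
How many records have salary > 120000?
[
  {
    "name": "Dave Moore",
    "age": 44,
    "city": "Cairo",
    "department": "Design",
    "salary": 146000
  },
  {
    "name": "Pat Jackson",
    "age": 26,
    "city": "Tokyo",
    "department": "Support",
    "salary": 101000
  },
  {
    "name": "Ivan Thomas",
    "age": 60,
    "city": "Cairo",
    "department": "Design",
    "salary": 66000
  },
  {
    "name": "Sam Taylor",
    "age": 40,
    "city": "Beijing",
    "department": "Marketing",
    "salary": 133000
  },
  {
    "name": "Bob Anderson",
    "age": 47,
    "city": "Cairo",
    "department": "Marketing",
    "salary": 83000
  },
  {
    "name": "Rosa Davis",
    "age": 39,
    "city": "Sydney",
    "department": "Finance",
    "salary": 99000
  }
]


Data: 6 records
Condition: salary > 120000

Checking each record:
  Dave Moore: 146000 MATCH
  Pat Jackson: 101000
  Ivan Thomas: 66000
  Sam Taylor: 133000 MATCH
  Bob Anderson: 83000
  Rosa Davis: 99000

Count: 2

2


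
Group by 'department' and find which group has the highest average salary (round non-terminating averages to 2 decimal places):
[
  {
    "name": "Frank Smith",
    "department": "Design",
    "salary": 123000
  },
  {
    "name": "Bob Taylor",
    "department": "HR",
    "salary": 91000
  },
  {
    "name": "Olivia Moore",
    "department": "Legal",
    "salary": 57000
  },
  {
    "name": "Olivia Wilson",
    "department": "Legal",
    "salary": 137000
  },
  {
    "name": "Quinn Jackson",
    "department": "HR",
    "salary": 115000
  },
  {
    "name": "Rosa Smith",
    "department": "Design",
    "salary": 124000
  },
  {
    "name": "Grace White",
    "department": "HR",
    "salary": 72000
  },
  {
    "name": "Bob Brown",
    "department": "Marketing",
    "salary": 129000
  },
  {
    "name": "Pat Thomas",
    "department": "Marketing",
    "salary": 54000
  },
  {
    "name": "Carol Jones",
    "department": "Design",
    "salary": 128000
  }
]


Group by: department

Groups:
  Design: 3 people, avg salary = 375000/3 = $125000
  HR: 3 people, avg salary = 278000/3 ≈ $92666.67
  Legal: 2 people, avg salary = 194000/2 = $97000
  Marketing: 2 people, avg salary = 183000/2 = $91500

Highest average salary: Design ($125000)

Design ($125000)
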